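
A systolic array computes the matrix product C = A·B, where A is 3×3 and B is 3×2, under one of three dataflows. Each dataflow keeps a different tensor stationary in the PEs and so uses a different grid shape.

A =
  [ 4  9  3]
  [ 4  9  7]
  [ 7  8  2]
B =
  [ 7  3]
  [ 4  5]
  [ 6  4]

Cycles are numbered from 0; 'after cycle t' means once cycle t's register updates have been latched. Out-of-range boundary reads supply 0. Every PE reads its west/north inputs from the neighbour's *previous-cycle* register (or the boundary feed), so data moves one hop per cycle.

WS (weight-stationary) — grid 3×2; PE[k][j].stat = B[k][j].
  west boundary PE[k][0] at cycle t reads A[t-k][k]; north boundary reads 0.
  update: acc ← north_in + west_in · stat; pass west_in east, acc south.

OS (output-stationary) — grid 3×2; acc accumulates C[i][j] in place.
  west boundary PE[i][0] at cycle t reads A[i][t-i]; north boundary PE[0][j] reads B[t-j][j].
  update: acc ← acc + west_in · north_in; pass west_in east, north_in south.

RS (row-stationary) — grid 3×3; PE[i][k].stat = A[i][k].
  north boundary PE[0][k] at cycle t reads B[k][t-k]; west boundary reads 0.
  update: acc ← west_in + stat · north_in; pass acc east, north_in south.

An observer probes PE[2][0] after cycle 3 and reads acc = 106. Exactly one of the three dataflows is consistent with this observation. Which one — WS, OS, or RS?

— WS: 3×2; PE[2][0] trace:
  t=0 PE[2][0]: acc=0 h=0 v=0
  t=1 PE[2][0]: acc=0 h=0 v=0
  t=2 PE[2][0]: acc=82 h=3 v=82
  t=3 PE[2][0]: acc=106 h=7 v=106
— OS: 3×2; PE[2][0] trace:
  t=0 PE[2][0]: acc=0 h=0 v=0
  t=1 PE[2][0]: acc=0 h=0 v=0
  t=2 PE[2][0]: acc=49 h=7 v=7
  t=3 PE[2][0]: acc=81 h=8 v=4
— RS: 3×3; PE[2][0] trace:
  t=0 PE[2][0]: acc=0 h=0 v=0
  t=1 PE[2][0]: acc=0 h=0 v=0
  t=2 PE[2][0]: acc=49 h=49 v=7
  t=3 PE[2][0]: acc=21 h=21 v=3

dataflow = WS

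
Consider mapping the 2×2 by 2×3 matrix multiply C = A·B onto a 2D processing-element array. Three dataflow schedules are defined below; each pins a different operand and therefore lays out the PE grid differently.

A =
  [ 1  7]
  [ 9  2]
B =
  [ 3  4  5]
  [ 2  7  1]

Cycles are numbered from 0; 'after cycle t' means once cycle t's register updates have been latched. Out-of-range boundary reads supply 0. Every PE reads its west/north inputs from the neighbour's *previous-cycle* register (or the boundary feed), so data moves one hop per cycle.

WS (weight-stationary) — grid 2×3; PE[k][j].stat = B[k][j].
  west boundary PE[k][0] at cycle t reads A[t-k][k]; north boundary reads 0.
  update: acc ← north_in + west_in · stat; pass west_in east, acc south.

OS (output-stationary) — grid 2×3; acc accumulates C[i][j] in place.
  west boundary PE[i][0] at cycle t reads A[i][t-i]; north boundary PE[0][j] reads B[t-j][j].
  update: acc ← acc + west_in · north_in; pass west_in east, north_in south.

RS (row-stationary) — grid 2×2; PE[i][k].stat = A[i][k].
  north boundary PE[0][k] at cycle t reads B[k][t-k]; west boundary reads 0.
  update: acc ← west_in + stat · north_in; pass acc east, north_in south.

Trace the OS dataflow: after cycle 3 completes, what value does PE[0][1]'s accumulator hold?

PE[0][1].acc = 53

OS on a 2×3 grid — tracing PE[0][1] and its feeders:
  c0 r0c0: 3 / 1 / 3
  c0 r0c1: 0 / 0 / 0
  c1 r0c0: 17 / 7 / 2
  c1 r0c1: 4 / 1 / 4
  c2 r0c0: 17 / 0 / 0
  c2 r0c1: 53 / 7 / 7
  c3 r0c0: 17 / 0 / 0
  c3 r0c1: 53 / 0 / 0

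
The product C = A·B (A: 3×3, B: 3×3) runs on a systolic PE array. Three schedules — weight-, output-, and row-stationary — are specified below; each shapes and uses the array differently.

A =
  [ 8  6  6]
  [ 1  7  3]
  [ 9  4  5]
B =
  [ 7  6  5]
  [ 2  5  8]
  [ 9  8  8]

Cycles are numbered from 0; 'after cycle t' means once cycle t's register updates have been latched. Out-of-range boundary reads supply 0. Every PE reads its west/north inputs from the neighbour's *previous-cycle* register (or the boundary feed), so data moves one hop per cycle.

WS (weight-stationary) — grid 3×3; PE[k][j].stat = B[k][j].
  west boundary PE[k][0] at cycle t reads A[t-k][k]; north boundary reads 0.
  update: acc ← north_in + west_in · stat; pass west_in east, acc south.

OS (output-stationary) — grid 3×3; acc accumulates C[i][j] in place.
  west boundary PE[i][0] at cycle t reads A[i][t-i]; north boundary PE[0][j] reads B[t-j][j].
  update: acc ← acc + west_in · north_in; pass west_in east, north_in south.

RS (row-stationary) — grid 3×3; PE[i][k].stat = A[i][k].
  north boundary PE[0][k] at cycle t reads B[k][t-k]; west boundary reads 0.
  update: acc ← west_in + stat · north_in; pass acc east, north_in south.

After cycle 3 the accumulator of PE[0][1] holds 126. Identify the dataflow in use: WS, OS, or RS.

dataflow = OS

Under WS (3×3), PE[0][1]:
  step 0 · PE0,1: acc=0; fwd→0 fwd↓0
  step 1 · PE0,1: acc=48; fwd→8 fwd↓48
  step 2 · PE0,1: acc=6; fwd→1 fwd↓6
  step 3 · PE0,1: acc=54; fwd→9 fwd↓54
Under OS (3×3), PE[0][1]:
  step 0 · PE0,1: acc=0; fwd→0 fwd↓0
  step 1 · PE0,1: acc=48; fwd→8 fwd↓6
  step 2 · PE0,1: acc=78; fwd→6 fwd↓5
  step 3 · PE0,1: acc=126; fwd→6 fwd↓8
Under RS (3×3), PE[0][1]:
  step 0 · PE0,1: acc=0; fwd→0 fwd↓0
  step 1 · PE0,1: acc=68; fwd→68 fwd↓2
  step 2 · PE0,1: acc=78; fwd→78 fwd↓5
  step 3 · PE0,1: acc=88; fwd→88 fwd↓8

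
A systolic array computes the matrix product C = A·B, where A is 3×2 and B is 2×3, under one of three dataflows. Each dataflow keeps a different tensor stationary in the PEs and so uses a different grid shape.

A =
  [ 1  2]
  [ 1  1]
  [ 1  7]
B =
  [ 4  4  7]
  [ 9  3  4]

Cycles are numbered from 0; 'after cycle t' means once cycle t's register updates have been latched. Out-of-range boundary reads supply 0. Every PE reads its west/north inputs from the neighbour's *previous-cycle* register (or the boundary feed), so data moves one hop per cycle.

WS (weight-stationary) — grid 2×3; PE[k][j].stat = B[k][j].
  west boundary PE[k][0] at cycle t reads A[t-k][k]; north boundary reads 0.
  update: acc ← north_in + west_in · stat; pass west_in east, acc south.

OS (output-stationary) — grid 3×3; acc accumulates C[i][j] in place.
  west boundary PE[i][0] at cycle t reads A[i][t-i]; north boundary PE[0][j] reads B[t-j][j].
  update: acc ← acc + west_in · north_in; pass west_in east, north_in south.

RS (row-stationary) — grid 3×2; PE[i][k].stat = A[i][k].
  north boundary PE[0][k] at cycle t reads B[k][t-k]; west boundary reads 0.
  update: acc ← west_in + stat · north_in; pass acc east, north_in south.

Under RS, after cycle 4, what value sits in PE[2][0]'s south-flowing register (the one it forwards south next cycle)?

register = 7

RS (3×2). Following PE[2][0] plus its west/north inputs:
  c0 r1c0: 0 / 0 / 0
  c0 r2c0: 0 / 0 / 0
  c1 r1c0: 4 / 4 / 4
  c1 r2c0: 0 / 0 / 0
  c2 r1c0: 4 / 4 / 4
  c2 r2c0: 4 / 4 / 4
  c3 r1c0: 7 / 7 / 7
  c3 r2c0: 4 / 4 / 4
  c4 r1c0: 0 / 0 / 0
  c4 r2c0: 7 / 7 / 7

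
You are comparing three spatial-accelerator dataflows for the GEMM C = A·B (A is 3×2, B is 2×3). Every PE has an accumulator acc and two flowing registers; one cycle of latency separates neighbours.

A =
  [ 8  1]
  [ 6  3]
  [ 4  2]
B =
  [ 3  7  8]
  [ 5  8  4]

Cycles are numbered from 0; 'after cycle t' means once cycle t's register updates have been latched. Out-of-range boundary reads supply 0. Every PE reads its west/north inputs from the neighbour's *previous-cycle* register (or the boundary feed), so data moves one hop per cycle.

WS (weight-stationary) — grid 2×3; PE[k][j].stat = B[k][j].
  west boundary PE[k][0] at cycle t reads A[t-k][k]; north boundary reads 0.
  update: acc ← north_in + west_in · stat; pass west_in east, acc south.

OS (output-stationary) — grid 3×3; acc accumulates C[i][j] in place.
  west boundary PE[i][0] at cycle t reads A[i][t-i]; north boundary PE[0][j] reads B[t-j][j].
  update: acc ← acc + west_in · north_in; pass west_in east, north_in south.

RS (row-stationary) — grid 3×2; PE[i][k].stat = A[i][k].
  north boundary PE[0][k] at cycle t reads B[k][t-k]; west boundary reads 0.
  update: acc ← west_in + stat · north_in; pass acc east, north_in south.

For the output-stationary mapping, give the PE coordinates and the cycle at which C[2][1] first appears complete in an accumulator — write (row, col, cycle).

OS — PE[2][1] is where C[2][1] collects:
  [0] (2,1) acc=0 (h:0 v:0)
  [1] (2,1) acc=0 (h:0 v:0)
  [2] (2,1) acc=0 (h:0 v:0)
  [3] (2,1) acc=28 (h:4 v:7)
  [4] (2,1) acc=44 (h:2 v:8)

(row, col, cycle) = (2, 1, 4)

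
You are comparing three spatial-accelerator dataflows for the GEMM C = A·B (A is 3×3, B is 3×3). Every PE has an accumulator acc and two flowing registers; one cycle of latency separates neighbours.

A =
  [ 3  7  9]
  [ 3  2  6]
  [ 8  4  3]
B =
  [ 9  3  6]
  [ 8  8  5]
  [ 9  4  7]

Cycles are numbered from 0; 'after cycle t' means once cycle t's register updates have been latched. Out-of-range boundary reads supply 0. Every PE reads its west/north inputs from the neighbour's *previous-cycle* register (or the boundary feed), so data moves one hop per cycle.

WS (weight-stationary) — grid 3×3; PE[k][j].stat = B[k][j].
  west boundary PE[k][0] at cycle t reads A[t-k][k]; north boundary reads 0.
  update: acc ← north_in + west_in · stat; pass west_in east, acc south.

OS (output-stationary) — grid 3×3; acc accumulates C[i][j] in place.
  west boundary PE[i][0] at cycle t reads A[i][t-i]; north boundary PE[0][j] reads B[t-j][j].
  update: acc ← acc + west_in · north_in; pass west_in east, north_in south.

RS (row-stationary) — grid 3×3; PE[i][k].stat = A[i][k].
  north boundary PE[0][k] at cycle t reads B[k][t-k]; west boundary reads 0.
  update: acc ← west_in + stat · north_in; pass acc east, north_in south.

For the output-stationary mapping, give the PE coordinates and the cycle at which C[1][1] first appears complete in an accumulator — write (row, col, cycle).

OS: C[1][1] accumulates in PE[1][1]:
  step 0 · PE1,1: acc=0; fwd→0 fwd↓0
  step 1 · PE1,1: acc=0; fwd→0 fwd↓0
  step 2 · PE1,1: acc=9; fwd→3 fwd↓3
  step 3 · PE1,1: acc=25; fwd→2 fwd↓8
  step 4 · PE1,1: acc=49; fwd→6 fwd↓4

(row, col, cycle) = (1, 1, 4)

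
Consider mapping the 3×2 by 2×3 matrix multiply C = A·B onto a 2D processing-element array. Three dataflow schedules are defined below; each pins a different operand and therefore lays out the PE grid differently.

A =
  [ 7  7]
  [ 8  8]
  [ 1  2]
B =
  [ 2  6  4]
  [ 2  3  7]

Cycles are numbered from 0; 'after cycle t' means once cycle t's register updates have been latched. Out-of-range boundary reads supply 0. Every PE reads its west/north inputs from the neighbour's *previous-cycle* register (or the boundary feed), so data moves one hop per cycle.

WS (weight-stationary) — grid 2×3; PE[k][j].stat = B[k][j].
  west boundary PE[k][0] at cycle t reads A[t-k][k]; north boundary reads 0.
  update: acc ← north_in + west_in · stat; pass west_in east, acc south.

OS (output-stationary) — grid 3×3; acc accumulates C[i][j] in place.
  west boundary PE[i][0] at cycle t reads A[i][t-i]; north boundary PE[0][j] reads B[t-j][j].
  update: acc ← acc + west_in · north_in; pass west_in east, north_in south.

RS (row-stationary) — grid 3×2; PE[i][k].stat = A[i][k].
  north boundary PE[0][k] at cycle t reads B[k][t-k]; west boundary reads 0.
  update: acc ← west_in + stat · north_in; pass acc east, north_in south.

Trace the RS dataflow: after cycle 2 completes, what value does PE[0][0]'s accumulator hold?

RS 3×2: PE[0][0] cycle-by-cycle (with neighbour feeds):
  t=0 PE[0][0]: acc=14 h=14 v=2
  t=1 PE[0][0]: acc=42 h=42 v=6
  t=2 PE[0][0]: acc=28 h=28 v=4

PE[0][0].acc = 28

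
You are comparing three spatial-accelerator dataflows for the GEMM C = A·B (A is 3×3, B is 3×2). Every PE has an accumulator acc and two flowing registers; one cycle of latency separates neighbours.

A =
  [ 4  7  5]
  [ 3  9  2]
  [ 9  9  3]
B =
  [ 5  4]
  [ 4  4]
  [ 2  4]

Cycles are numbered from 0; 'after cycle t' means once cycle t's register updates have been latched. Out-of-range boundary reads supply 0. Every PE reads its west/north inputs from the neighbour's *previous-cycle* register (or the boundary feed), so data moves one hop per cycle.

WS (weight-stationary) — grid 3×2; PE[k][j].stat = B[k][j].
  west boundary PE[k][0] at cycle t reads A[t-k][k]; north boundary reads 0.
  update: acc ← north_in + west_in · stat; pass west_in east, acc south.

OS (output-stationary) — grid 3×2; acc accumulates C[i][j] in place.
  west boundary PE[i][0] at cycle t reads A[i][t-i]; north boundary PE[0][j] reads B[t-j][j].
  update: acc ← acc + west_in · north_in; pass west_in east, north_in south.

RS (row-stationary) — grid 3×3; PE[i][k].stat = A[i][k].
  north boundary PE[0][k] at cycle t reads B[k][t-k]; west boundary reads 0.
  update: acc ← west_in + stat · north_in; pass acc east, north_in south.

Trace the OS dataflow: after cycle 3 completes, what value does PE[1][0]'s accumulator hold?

Tracing OS — 3×2 array, target PE[1][0]:
  step 0 · PE0,0: acc=20; fwd→4 fwd↓5
  step 0 · PE1,0: acc=0; fwd→0 fwd↓0
  step 1 · PE0,0: acc=48; fwd→7 fwd↓4
  step 1 · PE1,0: acc=15; fwd→3 fwd↓5
  step 2 · PE0,0: acc=58; fwd→5 fwd↓2
  step 2 · PE1,0: acc=51; fwd→9 fwd↓4
  step 3 · PE0,0: acc=58; fwd→0 fwd↓0
  step 3 · PE1,0: acc=55; fwd→2 fwd↓2

PE[1][0].acc = 55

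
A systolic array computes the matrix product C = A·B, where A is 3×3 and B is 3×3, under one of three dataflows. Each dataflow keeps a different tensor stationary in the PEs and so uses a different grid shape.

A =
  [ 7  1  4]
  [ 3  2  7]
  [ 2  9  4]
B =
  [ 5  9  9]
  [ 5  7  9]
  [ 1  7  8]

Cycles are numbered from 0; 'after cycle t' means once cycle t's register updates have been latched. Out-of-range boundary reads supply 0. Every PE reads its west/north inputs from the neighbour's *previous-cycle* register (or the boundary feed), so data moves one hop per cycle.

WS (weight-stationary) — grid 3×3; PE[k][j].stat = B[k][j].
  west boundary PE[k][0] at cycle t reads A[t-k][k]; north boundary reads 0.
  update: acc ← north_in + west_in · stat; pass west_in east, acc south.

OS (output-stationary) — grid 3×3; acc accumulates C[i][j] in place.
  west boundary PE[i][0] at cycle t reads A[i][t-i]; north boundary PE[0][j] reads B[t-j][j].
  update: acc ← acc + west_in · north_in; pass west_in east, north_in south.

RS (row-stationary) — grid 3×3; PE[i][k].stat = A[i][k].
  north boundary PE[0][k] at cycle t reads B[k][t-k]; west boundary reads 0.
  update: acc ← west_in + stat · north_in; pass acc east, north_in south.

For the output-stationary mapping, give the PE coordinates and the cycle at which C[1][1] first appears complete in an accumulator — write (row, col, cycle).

(row, col, cycle) = (1, 1, 4)

OS — PE[1][1] is where C[1][1] collects:
  t=0 PE[1][1]: acc=0 h=0 v=0
  t=1 PE[1][1]: acc=0 h=0 v=0
  t=2 PE[1][1]: acc=27 h=3 v=9
  t=3 PE[1][1]: acc=41 h=2 v=7
  t=4 PE[1][1]: acc=90 h=7 v=7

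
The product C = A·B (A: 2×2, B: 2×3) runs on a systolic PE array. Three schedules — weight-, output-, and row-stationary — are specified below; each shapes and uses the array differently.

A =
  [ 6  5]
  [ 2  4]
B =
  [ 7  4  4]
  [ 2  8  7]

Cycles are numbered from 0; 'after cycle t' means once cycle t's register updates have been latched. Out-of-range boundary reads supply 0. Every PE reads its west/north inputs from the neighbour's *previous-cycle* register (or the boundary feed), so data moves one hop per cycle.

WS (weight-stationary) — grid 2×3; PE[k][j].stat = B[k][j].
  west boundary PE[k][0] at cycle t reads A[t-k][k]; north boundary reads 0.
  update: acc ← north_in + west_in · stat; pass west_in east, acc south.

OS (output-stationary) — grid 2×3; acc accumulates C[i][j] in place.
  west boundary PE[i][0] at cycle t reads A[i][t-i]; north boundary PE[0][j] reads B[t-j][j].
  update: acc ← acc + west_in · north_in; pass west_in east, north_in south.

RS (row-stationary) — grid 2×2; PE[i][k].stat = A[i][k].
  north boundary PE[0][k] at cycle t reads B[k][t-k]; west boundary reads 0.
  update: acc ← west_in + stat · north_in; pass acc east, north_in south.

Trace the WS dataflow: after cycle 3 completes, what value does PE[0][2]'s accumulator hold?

PE[0][2].acc = 8

WS on a 2×3 grid — tracing PE[0][2] and its feeders:
  t=0 PE[0][1]: acc=0 h=0 v=0
  t=0 PE[0][2]: acc=0 h=0 v=0
  t=1 PE[0][1]: acc=24 h=6 v=24
  t=1 PE[0][2]: acc=0 h=0 v=0
  t=2 PE[0][1]: acc=8 h=2 v=8
  t=2 PE[0][2]: acc=24 h=6 v=24
  t=3 PE[0][1]: acc=0 h=0 v=0
  t=3 PE[0][2]: acc=8 h=2 v=8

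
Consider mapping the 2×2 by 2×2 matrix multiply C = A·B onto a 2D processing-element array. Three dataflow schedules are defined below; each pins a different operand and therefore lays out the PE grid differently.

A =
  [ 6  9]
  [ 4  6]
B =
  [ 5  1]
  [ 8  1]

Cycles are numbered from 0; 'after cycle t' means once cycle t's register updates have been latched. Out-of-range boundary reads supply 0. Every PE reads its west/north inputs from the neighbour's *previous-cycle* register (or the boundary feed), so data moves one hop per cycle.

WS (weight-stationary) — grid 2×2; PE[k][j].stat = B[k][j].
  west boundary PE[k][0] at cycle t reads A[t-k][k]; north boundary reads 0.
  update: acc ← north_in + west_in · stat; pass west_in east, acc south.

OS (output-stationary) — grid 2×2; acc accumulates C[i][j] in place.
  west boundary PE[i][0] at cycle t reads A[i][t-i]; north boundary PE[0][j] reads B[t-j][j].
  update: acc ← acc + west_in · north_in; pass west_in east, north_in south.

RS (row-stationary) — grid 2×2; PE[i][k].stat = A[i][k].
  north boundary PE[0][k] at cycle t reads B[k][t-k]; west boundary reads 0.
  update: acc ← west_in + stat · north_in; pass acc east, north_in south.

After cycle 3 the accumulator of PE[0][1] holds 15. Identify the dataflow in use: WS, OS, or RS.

WS [2×2] PE[0][1] across cycles:
  @0  [0,1]  acc 0  |  →0  ↓0
  @1  [0,1]  acc 6  |  →6  ↓6
  @2  [0,1]  acc 4  |  →4  ↓4
  @3  [0,1]  acc 0  |  →0  ↓0
OS [2×2] PE[0][1] across cycles:
  @0  [0,1]  acc 0  |  →0  ↓0
  @1  [0,1]  acc 6  |  →6  ↓1
  @2  [0,1]  acc 15  |  →9  ↓1
  @3  [0,1]  acc 15  |  →0  ↓0
RS [2×2] PE[0][1] across cycles:
  @0  [0,1]  acc 0  |  →0  ↓0
  @1  [0,1]  acc 102  |  →102  ↓8
  @2  [0,1]  acc 15  |  →15  ↓1
  @3  [0,1]  acc 0  |  →0  ↓0

dataflow = OS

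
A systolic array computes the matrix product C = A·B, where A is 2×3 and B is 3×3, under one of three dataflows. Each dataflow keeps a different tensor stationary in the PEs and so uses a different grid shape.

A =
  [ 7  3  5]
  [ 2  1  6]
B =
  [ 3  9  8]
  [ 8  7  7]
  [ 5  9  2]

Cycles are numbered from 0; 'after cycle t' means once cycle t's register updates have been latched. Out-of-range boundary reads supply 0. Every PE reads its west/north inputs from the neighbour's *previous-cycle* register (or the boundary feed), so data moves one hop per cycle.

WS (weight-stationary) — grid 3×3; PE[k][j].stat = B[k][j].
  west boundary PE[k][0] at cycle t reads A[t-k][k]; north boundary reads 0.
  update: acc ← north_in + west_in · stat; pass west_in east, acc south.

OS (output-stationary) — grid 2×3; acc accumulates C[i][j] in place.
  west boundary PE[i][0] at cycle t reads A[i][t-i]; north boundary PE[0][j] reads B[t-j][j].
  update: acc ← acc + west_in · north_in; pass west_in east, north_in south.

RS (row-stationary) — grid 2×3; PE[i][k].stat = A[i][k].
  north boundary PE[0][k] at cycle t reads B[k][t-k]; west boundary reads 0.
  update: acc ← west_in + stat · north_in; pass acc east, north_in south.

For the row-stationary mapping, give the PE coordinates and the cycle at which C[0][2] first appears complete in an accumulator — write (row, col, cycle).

(row, col, cycle) = (0, 2, 4)

Under RS, C[0][2] lands at PE[0][2]:
  t=0 PE[0][2]: acc=0 h=0 v=0
  t=1 PE[0][2]: acc=0 h=0 v=0
  t=2 PE[0][2]: acc=70 h=70 v=5
  t=3 PE[0][2]: acc=129 h=129 v=9
  t=4 PE[0][2]: acc=87 h=87 v=2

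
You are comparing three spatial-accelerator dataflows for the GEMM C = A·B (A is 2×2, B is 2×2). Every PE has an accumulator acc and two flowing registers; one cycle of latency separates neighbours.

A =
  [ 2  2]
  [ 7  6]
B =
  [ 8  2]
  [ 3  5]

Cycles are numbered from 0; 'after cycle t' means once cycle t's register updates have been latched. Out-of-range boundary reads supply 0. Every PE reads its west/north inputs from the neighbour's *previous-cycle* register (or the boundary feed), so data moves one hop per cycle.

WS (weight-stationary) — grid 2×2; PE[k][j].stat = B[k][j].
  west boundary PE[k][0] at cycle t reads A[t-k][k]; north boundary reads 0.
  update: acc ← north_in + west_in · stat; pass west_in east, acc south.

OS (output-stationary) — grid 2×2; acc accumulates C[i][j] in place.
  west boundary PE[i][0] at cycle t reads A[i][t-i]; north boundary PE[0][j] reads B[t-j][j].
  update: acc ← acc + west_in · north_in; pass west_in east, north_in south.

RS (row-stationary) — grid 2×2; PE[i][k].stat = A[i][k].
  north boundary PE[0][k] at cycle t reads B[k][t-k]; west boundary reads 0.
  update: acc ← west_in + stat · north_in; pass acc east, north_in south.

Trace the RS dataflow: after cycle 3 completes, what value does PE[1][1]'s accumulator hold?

PE[1][1].acc = 44

RS (2×2). Following PE[1][1] plus its west/north inputs:
  @0  [0,1]  acc 0  |  →0  ↓0
  @0  [1,0]  acc 0  |  →0  ↓0
  @0  [1,1]  acc 0  |  →0  ↓0
  @1  [0,1]  acc 22  |  →22  ↓3
  @1  [1,0]  acc 56  |  →56  ↓8
  @1  [1,1]  acc 0  |  →0  ↓0
  @2  [0,1]  acc 14  |  →14  ↓5
  @2  [1,0]  acc 14  |  →14  ↓2
  @2  [1,1]  acc 74  |  →74  ↓3
  @3  [0,1]  acc 0  |  →0  ↓0
  @3  [1,0]  acc 0  |  →0  ↓0
  @3  [1,1]  acc 44  |  →44  ↓5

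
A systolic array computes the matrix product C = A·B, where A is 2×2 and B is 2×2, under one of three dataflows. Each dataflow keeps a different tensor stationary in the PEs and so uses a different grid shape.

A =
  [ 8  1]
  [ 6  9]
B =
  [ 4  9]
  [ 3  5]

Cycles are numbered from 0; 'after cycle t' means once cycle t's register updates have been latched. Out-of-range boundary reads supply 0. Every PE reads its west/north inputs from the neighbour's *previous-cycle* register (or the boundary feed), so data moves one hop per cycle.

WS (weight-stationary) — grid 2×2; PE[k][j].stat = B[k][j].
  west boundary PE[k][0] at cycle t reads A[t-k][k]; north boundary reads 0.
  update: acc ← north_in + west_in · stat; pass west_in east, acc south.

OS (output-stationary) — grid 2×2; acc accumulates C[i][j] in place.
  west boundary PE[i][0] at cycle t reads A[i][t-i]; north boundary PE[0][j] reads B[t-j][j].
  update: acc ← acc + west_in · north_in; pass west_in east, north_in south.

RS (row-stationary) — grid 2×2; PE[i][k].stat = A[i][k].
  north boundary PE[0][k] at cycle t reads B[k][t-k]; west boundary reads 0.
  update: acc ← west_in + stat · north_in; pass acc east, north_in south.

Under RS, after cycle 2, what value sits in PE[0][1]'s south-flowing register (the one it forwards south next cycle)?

register = 5

RS (2×2). Following PE[0][1] plus its west/north inputs:
  c0 r0c0: 32 / 32 / 4
  c0 r0c1: 0 / 0 / 0
  c1 r0c0: 72 / 72 / 9
  c1 r0c1: 35 / 35 / 3
  c2 r0c0: 0 / 0 / 0
  c2 r0c1: 77 / 77 / 5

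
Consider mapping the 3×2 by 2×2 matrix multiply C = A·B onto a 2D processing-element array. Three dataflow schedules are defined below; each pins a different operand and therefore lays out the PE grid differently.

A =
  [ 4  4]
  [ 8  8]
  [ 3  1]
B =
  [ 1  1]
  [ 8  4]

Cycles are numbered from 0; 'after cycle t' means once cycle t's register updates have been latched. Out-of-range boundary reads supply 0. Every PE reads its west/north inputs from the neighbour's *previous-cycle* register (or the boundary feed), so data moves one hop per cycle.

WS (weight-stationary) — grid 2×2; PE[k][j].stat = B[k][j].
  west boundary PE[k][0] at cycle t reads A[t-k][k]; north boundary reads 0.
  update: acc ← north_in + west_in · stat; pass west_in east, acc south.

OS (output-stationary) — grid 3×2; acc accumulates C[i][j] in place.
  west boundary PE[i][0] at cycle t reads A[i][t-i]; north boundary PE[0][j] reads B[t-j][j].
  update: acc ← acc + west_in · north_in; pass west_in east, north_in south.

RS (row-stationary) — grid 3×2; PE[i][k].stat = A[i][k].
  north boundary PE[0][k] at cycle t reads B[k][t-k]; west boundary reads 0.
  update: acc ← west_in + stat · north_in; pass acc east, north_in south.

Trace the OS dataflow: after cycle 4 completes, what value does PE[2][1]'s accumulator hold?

PE[2][1].acc = 7

OS on a 3×2 grid — tracing PE[2][1] and its feeders:
  t=0 PE[1][1]: acc=0 h=0 v=0
  t=0 PE[2][0]: acc=0 h=0 v=0
  t=0 PE[2][1]: acc=0 h=0 v=0
  t=1 PE[1][1]: acc=0 h=0 v=0
  t=1 PE[2][0]: acc=0 h=0 v=0
  t=1 PE[2][1]: acc=0 h=0 v=0
  t=2 PE[1][1]: acc=8 h=8 v=1
  t=2 PE[2][0]: acc=3 h=3 v=1
  t=2 PE[2][1]: acc=0 h=0 v=0
  t=3 PE[1][1]: acc=40 h=8 v=4
  t=3 PE[2][0]: acc=11 h=1 v=8
  t=3 PE[2][1]: acc=3 h=3 v=1
  t=4 PE[1][1]: acc=40 h=0 v=0
  t=4 PE[2][0]: acc=11 h=0 v=0
  t=4 PE[2][1]: acc=7 h=1 v=4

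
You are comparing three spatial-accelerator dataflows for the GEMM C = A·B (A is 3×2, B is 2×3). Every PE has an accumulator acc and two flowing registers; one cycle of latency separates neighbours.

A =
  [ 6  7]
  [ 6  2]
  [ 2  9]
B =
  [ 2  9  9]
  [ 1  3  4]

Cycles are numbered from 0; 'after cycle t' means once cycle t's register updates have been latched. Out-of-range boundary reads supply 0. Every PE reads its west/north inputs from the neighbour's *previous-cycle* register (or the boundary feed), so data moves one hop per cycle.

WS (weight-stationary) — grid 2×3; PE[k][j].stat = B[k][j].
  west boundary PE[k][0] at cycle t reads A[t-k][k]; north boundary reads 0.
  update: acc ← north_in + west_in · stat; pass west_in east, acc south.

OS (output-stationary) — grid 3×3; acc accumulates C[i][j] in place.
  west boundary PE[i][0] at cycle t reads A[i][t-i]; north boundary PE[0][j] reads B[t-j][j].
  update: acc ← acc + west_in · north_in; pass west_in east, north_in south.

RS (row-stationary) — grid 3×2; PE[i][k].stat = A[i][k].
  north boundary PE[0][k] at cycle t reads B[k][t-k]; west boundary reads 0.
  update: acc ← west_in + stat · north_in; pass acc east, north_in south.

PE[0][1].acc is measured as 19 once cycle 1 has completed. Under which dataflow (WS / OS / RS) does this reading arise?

dataflow = RS

WS [2×3] PE[0][1] across cycles:
  [0] (0,1) acc=0 (h:0 v:0)
  [1] (0,1) acc=54 (h:6 v:54)
OS [3×3] PE[0][1] across cycles:
  [0] (0,1) acc=0 (h:0 v:0)
  [1] (0,1) acc=54 (h:6 v:9)
RS [3×2] PE[0][1] across cycles:
  [0] (0,1) acc=0 (h:0 v:0)
  [1] (0,1) acc=19 (h:19 v:1)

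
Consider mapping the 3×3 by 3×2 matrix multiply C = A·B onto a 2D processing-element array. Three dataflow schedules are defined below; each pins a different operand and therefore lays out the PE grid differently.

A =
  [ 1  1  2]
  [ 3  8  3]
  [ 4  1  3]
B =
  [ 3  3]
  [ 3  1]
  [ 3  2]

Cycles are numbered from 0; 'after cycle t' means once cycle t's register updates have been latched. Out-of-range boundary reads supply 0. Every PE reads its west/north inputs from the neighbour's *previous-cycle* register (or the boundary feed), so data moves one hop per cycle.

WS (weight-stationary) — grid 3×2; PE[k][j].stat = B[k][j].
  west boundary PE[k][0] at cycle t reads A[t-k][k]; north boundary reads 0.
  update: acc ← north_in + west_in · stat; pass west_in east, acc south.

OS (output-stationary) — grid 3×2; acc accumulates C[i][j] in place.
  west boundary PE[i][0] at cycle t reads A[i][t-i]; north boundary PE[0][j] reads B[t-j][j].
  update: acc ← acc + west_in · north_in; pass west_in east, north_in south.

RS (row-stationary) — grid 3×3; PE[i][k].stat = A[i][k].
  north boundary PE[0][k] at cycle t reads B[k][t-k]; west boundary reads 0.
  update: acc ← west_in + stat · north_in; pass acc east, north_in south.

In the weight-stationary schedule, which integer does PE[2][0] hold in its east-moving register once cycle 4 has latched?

WS (3×2). Following PE[2][0] plus its west/north inputs:
  t=0 PE[1][0]: acc=0 h=0 v=0
  t=0 PE[2][0]: acc=0 h=0 v=0
  t=1 PE[1][0]: acc=6 h=1 v=6
  t=1 PE[2][0]: acc=0 h=0 v=0
  t=2 PE[1][0]: acc=33 h=8 v=33
  t=2 PE[2][0]: acc=12 h=2 v=12
  t=3 PE[1][0]: acc=15 h=1 v=15
  t=3 PE[2][0]: acc=42 h=3 v=42
  t=4 PE[1][0]: acc=0 h=0 v=0
  t=4 PE[2][0]: acc=24 h=3 v=24

register = 3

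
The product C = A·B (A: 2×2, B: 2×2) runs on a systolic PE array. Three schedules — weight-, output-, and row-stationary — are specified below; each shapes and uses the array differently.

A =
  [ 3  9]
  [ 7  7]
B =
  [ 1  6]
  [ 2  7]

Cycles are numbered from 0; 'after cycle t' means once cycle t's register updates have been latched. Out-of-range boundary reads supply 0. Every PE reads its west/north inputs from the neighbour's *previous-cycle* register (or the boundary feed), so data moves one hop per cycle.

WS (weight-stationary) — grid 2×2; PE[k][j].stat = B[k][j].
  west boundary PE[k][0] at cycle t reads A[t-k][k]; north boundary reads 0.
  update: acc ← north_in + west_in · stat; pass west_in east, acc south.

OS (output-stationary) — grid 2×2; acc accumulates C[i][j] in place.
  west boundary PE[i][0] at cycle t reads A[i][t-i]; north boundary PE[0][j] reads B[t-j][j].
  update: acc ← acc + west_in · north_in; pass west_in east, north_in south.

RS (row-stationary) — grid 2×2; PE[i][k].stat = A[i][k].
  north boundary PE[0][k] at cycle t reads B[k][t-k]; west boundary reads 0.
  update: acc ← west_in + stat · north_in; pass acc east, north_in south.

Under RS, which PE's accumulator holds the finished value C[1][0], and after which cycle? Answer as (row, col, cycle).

Under RS, C[1][0] lands at PE[1][1]:
  step 0 · PE1,1: acc=0; fwd→0 fwd↓0
  step 1 · PE1,1: acc=0; fwd→0 fwd↓0
  step 2 · PE1,1: acc=21; fwd→21 fwd↓2

(row, col, cycle) = (1, 1, 2)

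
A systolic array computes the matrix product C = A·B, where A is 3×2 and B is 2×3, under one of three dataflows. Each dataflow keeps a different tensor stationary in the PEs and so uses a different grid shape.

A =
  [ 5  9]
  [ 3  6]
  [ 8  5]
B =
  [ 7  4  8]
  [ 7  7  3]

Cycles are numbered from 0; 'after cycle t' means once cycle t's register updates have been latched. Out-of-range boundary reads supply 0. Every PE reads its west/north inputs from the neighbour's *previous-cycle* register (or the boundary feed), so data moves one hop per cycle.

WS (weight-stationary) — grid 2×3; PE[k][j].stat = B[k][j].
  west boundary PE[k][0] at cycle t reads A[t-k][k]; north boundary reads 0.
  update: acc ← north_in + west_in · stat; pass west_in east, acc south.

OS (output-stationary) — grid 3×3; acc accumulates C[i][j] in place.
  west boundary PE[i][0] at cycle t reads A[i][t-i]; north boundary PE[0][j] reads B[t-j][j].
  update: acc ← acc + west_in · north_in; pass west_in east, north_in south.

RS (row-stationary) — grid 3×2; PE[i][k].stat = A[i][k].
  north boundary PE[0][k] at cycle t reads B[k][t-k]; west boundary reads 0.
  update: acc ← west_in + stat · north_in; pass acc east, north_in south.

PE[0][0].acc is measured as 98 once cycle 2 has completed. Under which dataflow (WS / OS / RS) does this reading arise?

Under WS (2×3), PE[0][0]:
  t=0 PE[0][0]: acc=35 h=5 v=35
  t=1 PE[0][0]: acc=21 h=3 v=21
  t=2 PE[0][0]: acc=56 h=8 v=56
Under OS (3×3), PE[0][0]:
  t=0 PE[0][0]: acc=35 h=5 v=7
  t=1 PE[0][0]: acc=98 h=9 v=7
  t=2 PE[0][0]: acc=98 h=0 v=0
Under RS (3×2), PE[0][0]:
  t=0 PE[0][0]: acc=35 h=35 v=7
  t=1 PE[0][0]: acc=20 h=20 v=4
  t=2 PE[0][0]: acc=40 h=40 v=8

dataflow = OS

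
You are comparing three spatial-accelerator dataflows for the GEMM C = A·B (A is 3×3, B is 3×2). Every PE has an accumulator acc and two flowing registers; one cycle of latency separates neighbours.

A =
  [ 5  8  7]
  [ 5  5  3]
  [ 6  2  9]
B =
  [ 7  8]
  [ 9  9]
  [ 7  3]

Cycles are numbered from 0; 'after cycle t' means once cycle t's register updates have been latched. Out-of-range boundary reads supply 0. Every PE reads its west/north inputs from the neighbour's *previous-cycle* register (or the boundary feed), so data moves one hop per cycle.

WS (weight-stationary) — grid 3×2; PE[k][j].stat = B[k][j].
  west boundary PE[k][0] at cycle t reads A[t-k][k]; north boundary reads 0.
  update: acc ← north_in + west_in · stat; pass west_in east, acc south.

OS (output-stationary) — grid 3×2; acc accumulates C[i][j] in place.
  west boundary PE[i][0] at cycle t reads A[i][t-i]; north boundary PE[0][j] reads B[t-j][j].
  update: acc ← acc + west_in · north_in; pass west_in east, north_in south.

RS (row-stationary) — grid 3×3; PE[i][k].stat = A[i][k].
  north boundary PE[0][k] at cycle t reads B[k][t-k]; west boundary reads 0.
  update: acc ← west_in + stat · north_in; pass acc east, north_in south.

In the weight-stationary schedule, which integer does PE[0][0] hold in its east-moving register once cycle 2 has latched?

WS 3×2: PE[0][0] cycle-by-cycle (with neighbour feeds):
  t=0 PE[0][0]: acc=35 h=5 v=35
  t=1 PE[0][0]: acc=35 h=5 v=35
  t=2 PE[0][0]: acc=42 h=6 v=42

register = 6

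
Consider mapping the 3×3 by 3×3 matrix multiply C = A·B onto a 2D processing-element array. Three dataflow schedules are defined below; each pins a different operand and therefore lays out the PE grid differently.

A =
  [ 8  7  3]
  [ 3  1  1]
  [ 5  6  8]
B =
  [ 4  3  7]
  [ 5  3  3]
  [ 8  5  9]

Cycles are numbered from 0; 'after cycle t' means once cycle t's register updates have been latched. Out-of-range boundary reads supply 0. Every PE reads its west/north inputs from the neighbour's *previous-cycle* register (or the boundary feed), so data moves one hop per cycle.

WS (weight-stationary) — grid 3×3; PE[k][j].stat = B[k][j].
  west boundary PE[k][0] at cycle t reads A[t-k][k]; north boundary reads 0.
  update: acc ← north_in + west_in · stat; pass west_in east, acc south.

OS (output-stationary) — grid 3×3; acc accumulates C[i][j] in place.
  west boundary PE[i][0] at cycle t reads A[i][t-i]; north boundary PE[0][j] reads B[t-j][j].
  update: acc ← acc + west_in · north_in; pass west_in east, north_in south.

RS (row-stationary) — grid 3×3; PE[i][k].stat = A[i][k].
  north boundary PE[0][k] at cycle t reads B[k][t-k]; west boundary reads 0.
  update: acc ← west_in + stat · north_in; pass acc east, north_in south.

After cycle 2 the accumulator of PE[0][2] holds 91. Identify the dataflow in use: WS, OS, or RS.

dataflow = RS

WS [3×3] PE[0][2] across cycles:
  [0] (0,2) acc=0 (h:0 v:0)
  [1] (0,2) acc=0 (h:0 v:0)
  [2] (0,2) acc=56 (h:8 v:56)
OS [3×3] PE[0][2] across cycles:
  [0] (0,2) acc=0 (h:0 v:0)
  [1] (0,2) acc=0 (h:0 v:0)
  [2] (0,2) acc=56 (h:8 v:7)
RS [3×3] PE[0][2] across cycles:
  [0] (0,2) acc=0 (h:0 v:0)
  [1] (0,2) acc=0 (h:0 v:0)
  [2] (0,2) acc=91 (h:91 v:8)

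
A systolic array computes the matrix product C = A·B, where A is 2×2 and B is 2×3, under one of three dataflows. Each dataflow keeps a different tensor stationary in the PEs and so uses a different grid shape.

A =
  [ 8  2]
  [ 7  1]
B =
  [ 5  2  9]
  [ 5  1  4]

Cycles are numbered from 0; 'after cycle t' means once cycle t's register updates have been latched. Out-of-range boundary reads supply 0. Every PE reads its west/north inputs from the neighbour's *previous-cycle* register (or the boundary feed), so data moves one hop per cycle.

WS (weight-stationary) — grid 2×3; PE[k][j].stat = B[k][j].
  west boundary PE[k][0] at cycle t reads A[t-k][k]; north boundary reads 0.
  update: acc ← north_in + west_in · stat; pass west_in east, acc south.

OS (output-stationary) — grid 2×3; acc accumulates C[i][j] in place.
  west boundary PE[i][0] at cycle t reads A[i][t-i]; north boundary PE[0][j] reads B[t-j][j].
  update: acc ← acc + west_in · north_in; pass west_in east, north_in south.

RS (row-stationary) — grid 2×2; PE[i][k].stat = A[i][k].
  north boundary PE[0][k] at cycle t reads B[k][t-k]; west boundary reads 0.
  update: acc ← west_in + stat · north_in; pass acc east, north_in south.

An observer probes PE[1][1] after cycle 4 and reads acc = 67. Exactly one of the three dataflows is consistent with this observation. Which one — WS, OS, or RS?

WS (2×3 grid), PE[1][1]:
  step 0 · PE1,1: acc=0; fwd→0 fwd↓0
  step 1 · PE1,1: acc=0; fwd→0 fwd↓0
  step 2 · PE1,1: acc=18; fwd→2 fwd↓18
  step 3 · PE1,1: acc=15; fwd→1 fwd↓15
  step 4 · PE1,1: acc=0; fwd→0 fwd↓0
OS (2×3 grid), PE[1][1]:
  step 0 · PE1,1: acc=0; fwd→0 fwd↓0
  step 1 · PE1,1: acc=0; fwd→0 fwd↓0
  step 2 · PE1,1: acc=14; fwd→7 fwd↓2
  step 3 · PE1,1: acc=15; fwd→1 fwd↓1
  step 4 · PE1,1: acc=15; fwd→0 fwd↓0
RS (2×2 grid), PE[1][1]:
  step 0 · PE1,1: acc=0; fwd→0 fwd↓0
  step 1 · PE1,1: acc=0; fwd→0 fwd↓0
  step 2 · PE1,1: acc=40; fwd→40 fwd↓5
  step 3 · PE1,1: acc=15; fwd→15 fwd↓1
  step 4 · PE1,1: acc=67; fwd→67 fwd↓4

dataflow = RS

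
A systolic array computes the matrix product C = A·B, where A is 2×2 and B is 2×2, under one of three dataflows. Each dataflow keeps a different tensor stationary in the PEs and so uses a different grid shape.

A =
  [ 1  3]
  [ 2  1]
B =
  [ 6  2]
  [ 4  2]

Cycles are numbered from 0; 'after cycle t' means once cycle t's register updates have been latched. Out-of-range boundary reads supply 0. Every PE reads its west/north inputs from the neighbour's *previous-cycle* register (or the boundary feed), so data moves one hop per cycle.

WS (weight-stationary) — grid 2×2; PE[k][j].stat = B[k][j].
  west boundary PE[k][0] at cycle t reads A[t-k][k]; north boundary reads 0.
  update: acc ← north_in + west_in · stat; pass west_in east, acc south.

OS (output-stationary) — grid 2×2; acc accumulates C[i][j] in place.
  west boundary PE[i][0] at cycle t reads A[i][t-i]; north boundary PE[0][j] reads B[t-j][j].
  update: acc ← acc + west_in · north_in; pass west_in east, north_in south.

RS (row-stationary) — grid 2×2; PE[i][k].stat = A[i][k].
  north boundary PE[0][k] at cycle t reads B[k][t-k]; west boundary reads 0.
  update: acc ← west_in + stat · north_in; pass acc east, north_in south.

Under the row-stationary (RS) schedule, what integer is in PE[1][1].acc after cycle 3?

RS on a 2×2 grid — tracing PE[1][1] and its feeders:
  0: (0,1).acc=0  regs=<0,0>
  0: (1,0).acc=0  regs=<0,0>
  0: (1,1).acc=0  regs=<0,0>
  1: (0,1).acc=18  regs=<18,4>
  1: (1,0).acc=12  regs=<12,6>
  1: (1,1).acc=0  regs=<0,0>
  2: (0,1).acc=8  regs=<8,2>
  2: (1,0).acc=4  regs=<4,2>
  2: (1,1).acc=16  regs=<16,4>
  3: (0,1).acc=0  regs=<0,0>
  3: (1,0).acc=0  regs=<0,0>
  3: (1,1).acc=6  regs=<6,2>

PE[1][1].acc = 6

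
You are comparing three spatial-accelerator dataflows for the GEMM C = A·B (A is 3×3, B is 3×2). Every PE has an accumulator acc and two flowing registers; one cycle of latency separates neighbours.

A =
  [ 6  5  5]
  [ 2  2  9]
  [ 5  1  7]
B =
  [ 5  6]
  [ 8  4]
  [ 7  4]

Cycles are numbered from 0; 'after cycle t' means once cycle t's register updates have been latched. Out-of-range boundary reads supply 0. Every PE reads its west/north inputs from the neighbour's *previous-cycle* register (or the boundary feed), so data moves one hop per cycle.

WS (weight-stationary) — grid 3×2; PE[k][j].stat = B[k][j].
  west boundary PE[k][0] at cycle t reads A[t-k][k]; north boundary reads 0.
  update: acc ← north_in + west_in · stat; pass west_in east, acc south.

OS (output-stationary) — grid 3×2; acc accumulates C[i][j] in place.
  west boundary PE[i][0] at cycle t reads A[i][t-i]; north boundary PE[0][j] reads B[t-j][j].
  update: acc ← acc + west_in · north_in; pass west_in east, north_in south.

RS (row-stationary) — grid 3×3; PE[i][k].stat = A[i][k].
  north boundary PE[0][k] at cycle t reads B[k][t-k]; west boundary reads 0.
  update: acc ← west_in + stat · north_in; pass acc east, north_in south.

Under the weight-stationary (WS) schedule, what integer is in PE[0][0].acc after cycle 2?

PE[0][0].acc = 25

WS 3×2: PE[0][0] cycle-by-cycle (with neighbour feeds):
  c0 r0c0: 30 / 6 / 30
  c1 r0c0: 10 / 2 / 10
  c2 r0c0: 25 / 5 / 25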